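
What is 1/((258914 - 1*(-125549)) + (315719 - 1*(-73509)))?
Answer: 1/773691 ≈ 1.2925e-6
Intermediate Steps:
1/((258914 - 1*(-125549)) + (315719 - 1*(-73509))) = 1/((258914 + 125549) + (315719 + 73509)) = 1/(384463 + 389228) = 1/773691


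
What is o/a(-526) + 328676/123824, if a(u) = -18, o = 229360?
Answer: -3549294559/278604 ≈ -12740.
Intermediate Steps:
o/a(-526) + 328676/123824 = 229360/(-18) + 328676/123824 = 229360*(-1/18) + 328676*(1/123824) = -114680/9 + 82169/30956 = -3549294559/278604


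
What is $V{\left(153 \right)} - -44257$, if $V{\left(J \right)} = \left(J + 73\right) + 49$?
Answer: $44532$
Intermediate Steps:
$V{\left(J \right)} = 122 + J$ ($V{\left(J \right)} = \left(73 + J\right) + 49 = 122 + J$)
$V{\left(153 \right)} - -44257 = \left(122 + 153\right) - -44257 = 275 + 44257 = 44532$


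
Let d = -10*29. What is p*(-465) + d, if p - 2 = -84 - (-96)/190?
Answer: 714496/19 ≈ 37605.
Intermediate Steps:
d = -290
p = -7742/95 (p = 2 + (-84 - (-96)/190) = 2 + (-84 - 1*(-48/95)) = 2 + (-84 + 48/95) = 2 - 7932/95 = -7742/95 ≈ -81.495)
p*(-465) + d = -7742/95*(-465) - 290 = 720006/19 - 290 = 714496/19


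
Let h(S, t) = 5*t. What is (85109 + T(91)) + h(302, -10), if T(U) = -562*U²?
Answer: -4568863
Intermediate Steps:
(85109 + T(91)) + h(302, -10) = (85109 - 562*91²) + 5*(-10) = (85109 - 562*8281) - 50 = (85109 - 4653922) - 50 = -4568813 - 50 = -4568863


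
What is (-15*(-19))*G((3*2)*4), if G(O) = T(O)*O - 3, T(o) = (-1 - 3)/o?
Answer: -1995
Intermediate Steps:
T(o) = -4/o
G(O) = -7 (G(O) = (-4/O)*O - 3 = -4 - 3 = -7)
(-15*(-19))*G((3*2)*4) = -15*(-19)*(-7) = 285*(-7) = -1995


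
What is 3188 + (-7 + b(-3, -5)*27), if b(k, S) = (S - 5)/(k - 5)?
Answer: 12859/4 ≈ 3214.8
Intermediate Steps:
b(k, S) = (-5 + S)/(-5 + k)
3188 + (-7 + b(-3, -5)*27) = 3188 + (-7 + ((-5 - 5)/(-5 - 3))*27) = 3188 + (-7 + (-10/(-8))*27) = 3188 + (-7 - ⅛*(-10)*27) = 3188 + (-7 + (5/4)*27) = 3188 + (-7 + 135/4) = 3188 + 107/4 = 12859/4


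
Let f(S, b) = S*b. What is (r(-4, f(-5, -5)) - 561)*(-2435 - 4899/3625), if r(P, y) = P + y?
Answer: 953831592/725 ≈ 1.3156e+6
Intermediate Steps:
(r(-4, f(-5, -5)) - 561)*(-2435 - 4899/3625) = ((-4 - 5*(-5)) - 561)*(-2435 - 4899/3625) = ((-4 + 25) - 561)*(-2435 - 4899*1/3625) = (21 - 561)*(-2435 - 4899/3625) = -540*(-8831774/3625) = 953831592/725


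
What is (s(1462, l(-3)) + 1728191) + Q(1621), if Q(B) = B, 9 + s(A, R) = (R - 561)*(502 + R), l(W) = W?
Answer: 1448367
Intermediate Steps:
s(A, R) = -9 + (-561 + R)*(502 + R) (s(A, R) = -9 + (R - 561)*(502 + R) = -9 + (-561 + R)*(502 + R))
(s(1462, l(-3)) + 1728191) + Q(1621) = ((-281631 + (-3)² - 59*(-3)) + 1728191) + 1621 = ((-281631 + 9 + 177) + 1728191) + 1621 = (-281445 + 1728191) + 1621 = 1446746 + 1621 = 1448367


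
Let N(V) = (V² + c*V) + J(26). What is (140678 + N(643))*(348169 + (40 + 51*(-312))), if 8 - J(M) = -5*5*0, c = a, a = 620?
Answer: 316610920115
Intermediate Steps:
c = 620
J(M) = 8 (J(M) = 8 - (-5*5)*0 = 8 - (-25)*0 = 8 - 1*0 = 8 + 0 = 8)
N(V) = 8 + V² + 620*V (N(V) = (V² + 620*V) + 8 = 8 + V² + 620*V)
(140678 + N(643))*(348169 + (40 + 51*(-312))) = (140678 + (8 + 643² + 620*643))*(348169 + (40 + 51*(-312))) = (140678 + (8 + 413449 + 398660))*(348169 + (40 - 15912)) = (140678 + 812117)*(348169 - 15872) = 952795*332297 = 316610920115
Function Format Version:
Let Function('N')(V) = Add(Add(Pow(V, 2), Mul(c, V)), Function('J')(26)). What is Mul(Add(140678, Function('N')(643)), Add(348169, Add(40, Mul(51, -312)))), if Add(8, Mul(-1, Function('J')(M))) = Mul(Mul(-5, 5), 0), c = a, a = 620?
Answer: 316610920115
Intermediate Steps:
c = 620
Function('J')(M) = 8 (Function('J')(M) = Add(8, Mul(-1, Mul(Mul(-5, 5), 0))) = Add(8, Mul(-1, Mul(-25, 0))) = Add(8, Mul(-1, 0)) = Add(8, 0) = 8)
Function('N')(V) = Add(8, Pow(V, 2), Mul(620, V)) (Function('N')(V) = Add(Add(Pow(V, 2), Mul(620, V)), 8) = Add(8, Pow(V, 2), Mul(620, V)))
Mul(Add(140678, Function('N')(643)), Add(348169, Add(40, Mul(51, -312)))) = Mul(Add(140678, Add(8, Pow(643, 2), Mul(620, 643))), Add(348169, Add(40, Mul(51, -312)))) = Mul(Add(140678, Add(8, 413449, 398660)), Add(348169, Add(40, -15912))) = Mul(Add(140678, 812117), Add(348169, -15872)) = Mul(952795, 332297) = 316610920115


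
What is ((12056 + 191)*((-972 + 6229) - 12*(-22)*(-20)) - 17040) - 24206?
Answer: -322927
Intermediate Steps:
((12056 + 191)*((-972 + 6229) - 12*(-22)*(-20)) - 17040) - 24206 = (12247*(5257 + 264*(-20)) - 17040) - 24206 = (12247*(5257 - 5280) - 17040) - 24206 = (12247*(-23) - 17040) - 24206 = (-281681 - 17040) - 24206 = -298721 - 24206 = -322927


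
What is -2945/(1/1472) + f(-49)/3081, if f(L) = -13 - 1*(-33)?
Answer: -13356258220/3081 ≈ -4.3350e+6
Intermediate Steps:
f(L) = 20 (f(L) = -13 + 33 = 20)
-2945/(1/1472) + f(-49)/3081 = -2945/(1/1472) + 20/3081 = -2945/1/1472 + 20*(1/3081) = -2945*1472 + 20/3081 = -4335040 + 20/3081 = -13356258220/3081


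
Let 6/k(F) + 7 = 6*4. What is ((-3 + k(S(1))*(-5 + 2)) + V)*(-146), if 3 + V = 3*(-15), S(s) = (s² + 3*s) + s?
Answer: 129210/17 ≈ 7600.6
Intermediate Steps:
S(s) = s² + 4*s
V = -48 (V = -3 + 3*(-15) = -3 - 45 = -48)
k(F) = 6/17 (k(F) = 6/(-7 + 6*4) = 6/(-7 + 24) = 6/17)
((-3 + k(S(1))*(-5 + 2)) + V)*(-146) = ((-3 + 6*(-5 + 2)/17) - 48)*(-146) = ((-3 + (6/17)*(-3)) - 48)*(-146) = ((-3 - 18/17) - 48)*(-146) = (-69/17 - 48)*(-146) = -885/17*(-146) = 129210/17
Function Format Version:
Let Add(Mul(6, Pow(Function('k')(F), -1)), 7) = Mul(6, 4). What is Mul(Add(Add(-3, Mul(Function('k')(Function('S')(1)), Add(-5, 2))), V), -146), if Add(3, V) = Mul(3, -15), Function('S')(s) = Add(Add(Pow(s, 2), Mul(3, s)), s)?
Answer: Rational(129210, 17) ≈ 7600.6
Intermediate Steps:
Function('S')(s) = Add(Pow(s, 2), Mul(4, s))
V = -48 (V = Add(-3, Mul(3, -15)) = Add(-3, -45) = -48)
Function('k')(F) = Rational(6, 17) (Function('k')(F) = Mul(6, Pow(Add(-7, Mul(6, 4)), -1)) = Mul(6, Pow(Add(-7, 24), -1)) = Mul(6, Pow(17, -1)) = Mul(6, Rational(1, 17)) = Rational(6, 17))
Mul(Add(Add(-3, Mul(Function('k')(Function('S')(1)), Add(-5, 2))), V), -146) = Mul(Add(Add(-3, Mul(Rational(6, 17), Add(-5, 2))), -48), -146) = Mul(Add(Add(-3, Mul(Rational(6, 17), -3)), -48), -146) = Mul(Add(Add(-3, Rational(-18, 17)), -48), -146) = Mul(Add(Rational(-69, 17), -48), -146) = Mul(Rational(-885, 17), -146) = Rational(129210, 17)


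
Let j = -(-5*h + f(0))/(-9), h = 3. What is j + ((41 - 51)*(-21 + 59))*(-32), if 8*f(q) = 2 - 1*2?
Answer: 36475/3 ≈ 12158.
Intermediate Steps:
f(q) = 0 (f(q) = (2 - 1*2)/8 = (2 - 2)/8 = (⅛)*0 = 0)
j = -5/3 (j = -(-5*3 + 0)/(-9) = -(-15 + 0)*(-⅑) = -1*(-15)*(-⅑) = 15*(-⅑) = -5/3 ≈ -1.6667)
j + ((41 - 51)*(-21 + 59))*(-32) = -5/3 + ((41 - 51)*(-21 + 59))*(-32) = -5/3 - 10*38*(-32) = -5/3 - 380*(-32) = -5/3 + 12160 = 36475/3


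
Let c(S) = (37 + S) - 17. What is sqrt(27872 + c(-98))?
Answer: sqrt(27794) ≈ 166.72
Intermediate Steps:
c(S) = 20 + S
sqrt(27872 + c(-98)) = sqrt(27872 + (20 - 98)) = sqrt(27872 - 78) = sqrt(27794)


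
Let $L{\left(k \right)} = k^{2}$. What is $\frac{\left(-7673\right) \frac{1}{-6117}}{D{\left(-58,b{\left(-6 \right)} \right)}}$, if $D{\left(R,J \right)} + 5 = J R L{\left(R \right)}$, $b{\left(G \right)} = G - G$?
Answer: $- \frac{7673}{30585} \approx -0.25087$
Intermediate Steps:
$b{\left(G \right)} = 0$
$D{\left(R,J \right)} = -5 + J R^{3}$ ($D{\left(R,J \right)} = -5 + J R R^{2} = -5 + J R^{3}$)
$\frac{\left(-7673\right) \frac{1}{-6117}}{D{\left(-58,b{\left(-6 \right)} \right)}} = \frac{\left(-7673\right) \frac{1}{-6117}}{-5 + 0 \left(-58\right)^{3}} = \frac{\left(-7673\right) \left(- \frac{1}{6117}\right)}{-5 + 0 \left(-195112\right)} = \frac{7673}{6117 \left(-5 + 0\right)} = \frac{7673}{6117 \left(-5\right)} = \frac{7673}{6117} \left(- \frac{1}{5}\right) = - \frac{7673}{30585}$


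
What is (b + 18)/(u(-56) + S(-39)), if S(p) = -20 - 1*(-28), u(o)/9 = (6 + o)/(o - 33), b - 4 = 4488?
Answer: 200695/581 ≈ 345.43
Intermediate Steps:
b = 4492 (b = 4 + 4488 = 4492)
u(o) = 9*(6 + o)/(-33 + o) (u(o) = 9*((6 + o)/(o - 33)) = 9*((6 + o)/(-33 + o)) = 9*(6 + o)/(-33 + o))
S(p) = 8 (S(p) = -20 + 28 = 8)
(b + 18)/(u(-56) + S(-39)) = (4492 + 18)/(9*(6 - 56)/(-33 - 56) + 8) = 4510/(9*(-50)/(-89) + 8) = 4510/(9*(-1/89)*(-50) + 8) = 4510/(450/89 + 8) = 4510/(1162/89) = 4510*(89/1162) = 200695/581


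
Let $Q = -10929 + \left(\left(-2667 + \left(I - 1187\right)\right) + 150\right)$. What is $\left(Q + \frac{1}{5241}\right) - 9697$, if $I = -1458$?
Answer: $- \frac{135154907}{5241} \approx -25788.0$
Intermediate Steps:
$Q = -16091$ ($Q = -10929 + \left(\left(-2667 - 2645\right) + 150\right) = -10929 + \left(-5312 + 150\right) = -10929 - 5162 = -16091$)
$\left(Q + \frac{1}{5241}\right) - 9697 = \left(-16091 + \frac{1}{5241}\right) - 9697 = - \frac{84332930}{5241} - 9697 = - \frac{135154907}{5241}$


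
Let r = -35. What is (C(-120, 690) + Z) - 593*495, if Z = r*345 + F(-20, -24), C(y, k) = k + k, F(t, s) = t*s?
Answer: -303750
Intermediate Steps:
F(t, s) = s*t
C(y, k) = 2*k
Z = -11595 (Z = -35*345 - 24*(-20) = -12075 + 480 = -11595)
(C(-120, 690) + Z) - 593*495 = (2*690 - 11595) - 593*495 = (1380 - 11595) - 293535 = -10215 - 293535 = -303750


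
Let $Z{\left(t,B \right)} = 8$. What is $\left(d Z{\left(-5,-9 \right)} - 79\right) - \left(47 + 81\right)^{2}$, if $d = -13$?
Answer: $-16567$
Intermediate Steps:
$\left(d Z{\left(-5,-9 \right)} - 79\right) - \left(47 + 81\right)^{2} = \left(\left(-13\right) 8 - 79\right) - \left(47 + 81\right)^{2} = \left(-104 - 79\right) - 128^{2} = -183 - 16384 = -16567$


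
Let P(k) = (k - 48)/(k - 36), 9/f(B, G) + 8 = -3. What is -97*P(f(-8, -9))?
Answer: -17363/135 ≈ -128.61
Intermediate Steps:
f(B, G) = -9/11 (f(B, G) = 9/(-8 - 3) = 9/(-11) = 9*(-1/11) = -9/11)
P(k) = (-48 + k)/(-36 + k)
-97*P(f(-8, -9)) = -97*(-48 - 9/11)/(-36 - 9/11) = -97*(-537)/((-405/11)*11) = -(-1067)*(-537)/(405*11) = -97*179/135 = -17363/135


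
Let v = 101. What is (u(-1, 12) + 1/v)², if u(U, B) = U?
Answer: 10000/10201 ≈ 0.98030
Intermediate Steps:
(u(-1, 12) + 1/v)² = (-1 + 1/101)² = (-100/101)² = 10000/10201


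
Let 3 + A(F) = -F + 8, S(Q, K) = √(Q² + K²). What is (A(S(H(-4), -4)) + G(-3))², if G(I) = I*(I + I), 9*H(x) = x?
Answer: 44161/81 - 184*√82/9 ≈ 360.07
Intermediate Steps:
H(x) = x/9
S(Q, K) = √(K² + Q²)
G(I) = 2*I² (G(I) = I*(2*I) = 2*I²)
A(F) = 5 - F (A(F) = -3 + (-F + 8) = -3 + (8 - F) = 5 - F)
(A(S(H(-4), -4)) + G(-3))² = ((5 - √((-4)² + ((⅑)*(-4))²)) + 2*(-3)²)² = ((5 - √(16 + (-4/9)²)) + 2*9)² = ((5 - √(16 + 16/81)) + 18)² = ((5 - √(1312/81)) + 18)² = ((5 - 4*√82/9) + 18)² = (23 - 4*√82/9)²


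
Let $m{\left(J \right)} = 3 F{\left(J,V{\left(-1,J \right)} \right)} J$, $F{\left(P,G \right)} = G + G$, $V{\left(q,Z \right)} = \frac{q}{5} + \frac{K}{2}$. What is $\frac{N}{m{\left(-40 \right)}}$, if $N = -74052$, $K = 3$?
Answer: $\frac{6171}{26} \approx 237.35$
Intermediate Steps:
$V{\left(q,Z \right)} = \frac{3}{2} + \frac{q}{5}$ ($V{\left(q,Z \right)} = \frac{q}{5} + \frac{3}{2} = \frac{3}{2} + \frac{q}{5}$)
$F{\left(P,G \right)} = 2 G$
$m{\left(J \right)} = \frac{39 J}{5}$ ($m{\left(J \right)} = 3 \cdot 2 \left(\frac{3}{2} + \frac{1}{5} \left(-1\right)\right) J = 3 \cdot 2 \left(\frac{3}{2} - \frac{1}{5}\right) J = 3 \cdot 2 \cdot \frac{13}{10} J = 3 \cdot \frac{13}{5} J = \frac{39 J}{5}$)
$\frac{N}{m{\left(-40 \right)}} = - \frac{74052}{\frac{39}{5} \left(-40\right)} = - \frac{74052}{-312} = \left(-74052\right) \left(- \frac{1}{312}\right) = \frac{6171}{26}$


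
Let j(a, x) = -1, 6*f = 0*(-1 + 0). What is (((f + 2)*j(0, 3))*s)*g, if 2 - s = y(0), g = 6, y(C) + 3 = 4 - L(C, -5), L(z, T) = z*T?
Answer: -12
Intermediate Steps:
f = 0 (f = (0*(-1 + 0))/6 = (0*(-1))/6 = (⅙)*0 = 0)
L(z, T) = T*z
y(C) = 1 + 5*C (y(C) = -3 + (4 - (-5)*C) = -3 + (4 + 5*C) = 1 + 5*C)
s = 1 (s = 2 - (1 + 5*0) = 2 - (1 + 0) = 2 - 1*1 = 2 - 1 = 1)
(((f + 2)*j(0, 3))*s)*g = (((0 + 2)*(-1))*1)*6 = ((2*(-1))*1)*6 = -2*1*6 = -2*6 = -12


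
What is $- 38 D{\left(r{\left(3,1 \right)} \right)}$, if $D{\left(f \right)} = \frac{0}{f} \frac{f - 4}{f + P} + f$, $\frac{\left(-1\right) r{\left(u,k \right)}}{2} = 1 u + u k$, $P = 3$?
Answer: $456$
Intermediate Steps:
$r{\left(u,k \right)} = - 2 u - 2 k u$ ($r{\left(u,k \right)} = - 2 \left(1 u + u k\right) = - 2 \left(u + k u\right) = - 2 u - 2 k u$)
$D{\left(f \right)} = f$ ($D{\left(f \right)} = \frac{0}{f} \frac{f - 4}{f + 3} + f = 0 \frac{-4 + f}{3 + f} + f = 0 + f = f$)
$- 38 D{\left(r{\left(3,1 \right)} \right)} = - 38 \left(\left(-2\right) 3 \left(1 + 1\right)\right) = - 38 \left(\left(-2\right) 3 \cdot 2\right) = \left(-38\right) \left(-12\right) = 456$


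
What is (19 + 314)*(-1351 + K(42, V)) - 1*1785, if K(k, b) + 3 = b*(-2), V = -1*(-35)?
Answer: -475977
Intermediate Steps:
V = 35
K(k, b) = -3 - 2*b (K(k, b) = -3 + b*(-2) = -3 - 2*b)
(19 + 314)*(-1351 + K(42, V)) - 1*1785 = (19 + 314)*(-1351 + (-3 - 2*35)) - 1*1785 = 333*(-1351 + (-3 - 70)) - 1785 = 333*(-1351 - 73) - 1785 = 333*(-1424) - 1785 = -474192 - 1785 = -475977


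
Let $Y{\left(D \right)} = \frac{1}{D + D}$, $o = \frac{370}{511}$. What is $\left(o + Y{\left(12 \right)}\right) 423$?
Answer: $\frac{1324131}{4088} \approx 323.91$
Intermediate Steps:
$o = \frac{370}{511}$ ($o = 370 \cdot \frac{1}{511} = \frac{370}{511} \approx 0.72407$)
$Y{\left(D \right)} = \frac{1}{2 D}$
$\left(o + Y{\left(12 \right)}\right) 423 = \left(\frac{370}{511} + \frac{1}{2 \cdot 12}\right) 423 = \left(\frac{370}{511} + \frac{1}{2} \cdot \frac{1}{12}\right) 423 = \left(\frac{370}{511} + \frac{1}{24}\right) 423 = \frac{9391}{12264} \cdot 423 = \frac{1324131}{4088}$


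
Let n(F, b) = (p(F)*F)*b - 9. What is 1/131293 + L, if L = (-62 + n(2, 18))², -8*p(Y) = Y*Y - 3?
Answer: 2993611697/525172 ≈ 5700.3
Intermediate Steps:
p(Y) = 3/8 - Y²/8 (p(Y) = -(Y*Y - 3)/8 = -(Y² - 3)/8 = -(-3 + Y²)/8 = 3/8 - Y²/8)
n(F, b) = -9 + F*b*(3/8 - F²/8) (n(F, b) = ((3/8 - F²/8)*F)*b - 9 = (F*(3/8 - F²/8))*b - 9 = F*b*(3/8 - F²/8) - 9 = -9 + F*b*(3/8 - F²/8))
L = 22801/4 (L = (-62 + (-9 - ⅛*2*18*(-3 + 2²)))² = (-62 + (-9 - ⅛*2*18*(-3 + 4)))² = (-62 + (-9 - ⅛*2*18*1))² = (-62 + (-9 - 9/2))² = (-62 - 27/2)² = (-151/2)² = 22801/4 ≈ 5700.3)
1/131293 + L = 1/131293 + 22801/4 = 2993611697/525172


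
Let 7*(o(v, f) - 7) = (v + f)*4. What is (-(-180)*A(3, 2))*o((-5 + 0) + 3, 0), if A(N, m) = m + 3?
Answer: 36900/7 ≈ 5271.4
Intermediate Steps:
A(N, m) = 3 + m
o(v, f) = 7 + 4*f/7 + 4*v/7 (o(v, f) = 7 + ((v + f)*4)/7 = 7 + ((f + v)*4)/7 = 7 + (4*f + 4*v)/7 = 7 + (4*f/7 + 4*v/7) = 7 + 4*f/7 + 4*v/7)
(-(-180)*A(3, 2))*o((-5 + 0) + 3, 0) = (-(-180)*(3 + 2))*(7 + (4/7)*0 + 4*((-5 + 0) + 3)/7) = (-(-180)*5)*(7 + 0 + 4*(-5 + 3)/7) = (-36*(-25))*(7 + 0 + (4/7)*(-2)) = 900*(7 + 0 - 8/7) = 900*(41/7) = 36900/7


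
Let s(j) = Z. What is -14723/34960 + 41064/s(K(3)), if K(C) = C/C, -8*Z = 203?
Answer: -396129941/244720 ≈ -1618.7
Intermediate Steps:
Z = -203/8 (Z = -⅛*203 = -203/8 ≈ -25.375)
K(C) = 1
s(j) = -203/8
-14723/34960 + 41064/s(K(3)) = -14723/34960 + 41064/(-203/8) = -14723*1/34960 + 41064*(-8/203) = -14723/34960 - 11328/7 = -396129941/244720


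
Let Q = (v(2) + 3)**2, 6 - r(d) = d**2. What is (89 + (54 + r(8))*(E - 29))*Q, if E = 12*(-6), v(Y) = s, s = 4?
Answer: 24157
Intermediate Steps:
v(Y) = 4
E = -72
r(d) = 6 - d**2
Q = 49 (Q = (4 + 3)**2 = 7**2 = 49)
(89 + (54 + r(8))*(E - 29))*Q = (89 + (54 + (6 - 1*8**2))*(-72 - 29))*49 = (89 + (54 + (6 - 1*64))*(-101))*49 = (89 + (54 + (6 - 64))*(-101))*49 = (89 + (54 - 58)*(-101))*49 = (89 - 4*(-101))*49 = (89 + 404)*49 = 493*49 = 24157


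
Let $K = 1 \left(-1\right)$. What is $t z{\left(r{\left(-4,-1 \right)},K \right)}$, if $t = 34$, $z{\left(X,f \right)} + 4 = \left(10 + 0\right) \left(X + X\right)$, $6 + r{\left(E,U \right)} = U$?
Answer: $-4896$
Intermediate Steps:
$r{\left(E,U \right)} = -6 + U$
$K = -1$
$z{\left(X,f \right)} = -4 + 20 X$ ($z{\left(X,f \right)} = -4 + \left(10 + 0\right) \left(X + X\right) = -4 + 10 \cdot 2 X = -4 + 20 X$)
$t z{\left(r{\left(-4,-1 \right)},K \right)} = 34 \left(-4 + 20 \left(-6 - 1\right)\right) = 34 \left(-4 + 20 \left(-7\right)\right) = 34 \left(-4 - 140\right) = 34 \left(-144\right) = -4896$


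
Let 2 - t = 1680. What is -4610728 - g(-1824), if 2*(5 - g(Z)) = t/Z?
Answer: -8409976153/1824 ≈ -4.6107e+6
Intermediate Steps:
t = -1678 (t = 2 - 1*1680 = 2 - 1680 = -1678)
g(Z) = 5 + 839/Z (g(Z) = 5 - (-839)/Z = 5 + 839/Z)
-4610728 - g(-1824) = -4610728 - (5 + 839/(-1824)) = -4610728 - (5 + 839*(-1/1824)) = -4610728 - (5 - 839/1824) = -4610728 - 1*8281/1824 = -4610728 - 8281/1824 = -8409976153/1824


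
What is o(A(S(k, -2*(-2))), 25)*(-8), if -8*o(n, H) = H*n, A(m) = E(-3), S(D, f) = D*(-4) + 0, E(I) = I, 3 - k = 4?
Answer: -75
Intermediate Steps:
k = -1 (k = 3 - 1*4 = 3 - 4 = -1)
S(D, f) = -4*D (S(D, f) = -4*D + 0 = -4*D)
A(m) = -3
o(n, H) = -H*n/8
o(A(S(k, -2*(-2))), 25)*(-8) = -1/8*25*(-3)*(-8) = (75/8)*(-8) = -75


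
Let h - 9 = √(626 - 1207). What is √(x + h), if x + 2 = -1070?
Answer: √(-1063 + I*√581) ≈ 0.3696 + 32.606*I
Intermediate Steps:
h = 9 + I*√581 (h = 9 + √(626 - 1207) = 9 + √(-581) = 9 + I*√581 ≈ 9.0 + 24.104*I)
x = -1072 (x = -2 - 1070 = -1072)
√(x + h) = √(-1072 + (9 + I*√581)) = √(-1063 + I*√581)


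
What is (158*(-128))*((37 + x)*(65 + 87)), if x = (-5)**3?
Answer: 270516224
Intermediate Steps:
x = -125
(158*(-128))*((37 + x)*(65 + 87)) = (158*(-128))*((37 - 125)*(65 + 87)) = -(-1779712)*152 = -20224*(-13376) = 270516224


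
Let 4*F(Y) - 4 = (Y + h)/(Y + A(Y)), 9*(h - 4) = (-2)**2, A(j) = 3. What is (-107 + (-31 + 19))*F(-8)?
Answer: -6307/45 ≈ -140.16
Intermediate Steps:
h = 40/9 (h = 4 + (1/9)*(-2)**2 = 4 + (1/9)*4 = 4 + 4/9 = 40/9 ≈ 4.4444)
F(Y) = 1 + (40/9 + Y)/(4*(3 + Y)) (F(Y) = 1 + ((Y + 40/9)/(Y + 3))/4 = 1 + ((40/9 + Y)/(3 + Y))/4 = 1 + (40/9 + Y)/(4*(3 + Y)))
(-107 + (-31 + 19))*F(-8) = (-107 + (-31 + 19))*((148 + 45*(-8))/(36*(3 - 8))) = (-107 - 12)*((1/36)*(148 - 360)/(-5)) = -119*(-1)*(-212)/(36*5) = -119*53/45 = -6307/45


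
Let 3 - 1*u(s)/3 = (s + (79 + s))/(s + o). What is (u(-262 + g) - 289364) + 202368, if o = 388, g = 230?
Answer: -30967417/356 ≈ -86987.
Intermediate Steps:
u(s) = 9 - 3*(79 + 2*s)/(388 + s) (u(s) = 9 - 3*(s + (79 + s))/(s + 388) = 9 - 3*(79 + 2*s)/(388 + s))
(u(-262 + g) - 289364) + 202368 = (3*(1085 + (-262 + 230))/(388 + (-262 + 230)) - 289364) + 202368 = (3*(1085 - 32)/(388 - 32) - 289364) + 202368 = (3*1053/356 - 289364) + 202368 = (3*(1/356)*1053 - 289364) + 202368 = (3159/356 - 289364) + 202368 = -103010425/356 + 202368 = -30967417/356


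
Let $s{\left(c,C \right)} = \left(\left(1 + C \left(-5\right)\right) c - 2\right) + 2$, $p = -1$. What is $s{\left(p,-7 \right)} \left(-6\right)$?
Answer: $216$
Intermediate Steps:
$s{\left(c,C \right)} = c \left(1 - 5 C\right)$ ($s{\left(c,C \right)} = \left(\left(1 - 5 C\right) c - 2\right) + 2 = \left(c \left(1 - 5 C\right) - 2\right) + 2 = \left(-2 + c \left(1 - 5 C\right)\right) + 2 = c \left(1 - 5 C\right)$)
$s{\left(p,-7 \right)} \left(-6\right) = - (1 - -35) \left(-6\right) = - (1 + 35) \left(-6\right) = \left(-1\right) 36 \left(-6\right) = \left(-36\right) \left(-6\right) = 216$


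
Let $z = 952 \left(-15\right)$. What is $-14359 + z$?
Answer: $-28639$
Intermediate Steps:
$z = -14280$
$-14359 + z = -14359 - 14280 = -28639$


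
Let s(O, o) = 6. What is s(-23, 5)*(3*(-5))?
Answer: -90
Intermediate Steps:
s(-23, 5)*(3*(-5)) = 6*(3*(-5)) = 6*(-15) = -90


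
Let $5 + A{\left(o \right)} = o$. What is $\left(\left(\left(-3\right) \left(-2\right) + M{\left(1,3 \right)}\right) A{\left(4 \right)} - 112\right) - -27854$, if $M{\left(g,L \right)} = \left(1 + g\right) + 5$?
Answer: $27729$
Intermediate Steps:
$M{\left(g,L \right)} = 6 + g$
$A{\left(o \right)} = -5 + o$
$\left(\left(\left(-3\right) \left(-2\right) + M{\left(1,3 \right)}\right) A{\left(4 \right)} - 112\right) - -27854 = \left(\left(\left(-3\right) \left(-2\right) + \left(6 + 1\right)\right) \left(-5 + 4\right) - 112\right) - -27854 = \left(\left(6 + 7\right) \left(-1\right) - 112\right) + 27854 = \left(13 \left(-1\right) - 112\right) + 27854 = \left(-13 - 112\right) + 27854 = -125 + 27854 = 27729$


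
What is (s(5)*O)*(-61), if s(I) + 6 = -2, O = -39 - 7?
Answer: -22448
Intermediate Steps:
O = -46
s(I) = -8 (s(I) = -6 - 2 = -8)
(s(5)*O)*(-61) = -8*(-46)*(-61) = 368*(-61) = -22448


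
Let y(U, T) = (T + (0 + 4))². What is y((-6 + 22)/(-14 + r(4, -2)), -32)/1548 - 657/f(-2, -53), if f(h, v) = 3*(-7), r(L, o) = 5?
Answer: 86125/2709 ≈ 31.792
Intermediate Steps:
f(h, v) = -21
y(U, T) = (4 + T)² (y(U, T) = (T + 4)² = (4 + T)²)
y((-6 + 22)/(-14 + r(4, -2)), -32)/1548 - 657/f(-2, -53) = (4 - 32)²/1548 - 657/(-21) = (-28)²*(1/1548) - 657*(-1/21) = 784*(1/1548) + 219/7 = 196/387 + 219/7 = 86125/2709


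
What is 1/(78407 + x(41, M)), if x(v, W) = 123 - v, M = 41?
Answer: 1/78489 ≈ 1.2741e-5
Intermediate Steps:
1/(78407 + x(41, M)) = 1/(78407 + (123 - 1*41)) = 1/(78407 + (123 - 41)) = 1/(78407 + 82) = 1/78489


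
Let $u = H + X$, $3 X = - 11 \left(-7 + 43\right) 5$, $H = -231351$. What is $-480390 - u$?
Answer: $-248379$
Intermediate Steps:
$X = -660$ ($X = \frac{- 11 \left(-7 + 43\right) 5}{3} = \frac{\left(-11\right) 36 \cdot 5}{3} = \frac{\left(-396\right) 5}{3} = \frac{1}{3} \left(-1980\right) = -660$)
$u = -232011$ ($u = -231351 - 660 = -232011$)
$-480390 - u = -480390 - -232011 = -480390 + 232011 = -248379$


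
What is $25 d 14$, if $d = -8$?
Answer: $-2800$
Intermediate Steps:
$25 d 14 = 25 \left(-8\right) 14 = \left(-200\right) 14 = -2800$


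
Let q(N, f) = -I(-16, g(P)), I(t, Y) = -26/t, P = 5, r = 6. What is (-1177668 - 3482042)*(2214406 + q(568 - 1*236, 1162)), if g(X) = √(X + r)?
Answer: -41273928840925/4 ≈ -1.0318e+13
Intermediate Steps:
g(X) = √(6 + X) (g(X) = √(X + 6) = √(6 + X))
q(N, f) = -13/8 (q(N, f) = -(-26)/(-16) = -(-26)*(-1)/16 = -1*13/8 = -13/8)
(-1177668 - 3482042)*(2214406 + q(568 - 1*236, 1162)) = (-1177668 - 3482042)*(2214406 - 13/8) = -4659710*17715235/8 = -41273928840925/4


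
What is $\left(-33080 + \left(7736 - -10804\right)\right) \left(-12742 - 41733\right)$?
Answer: $792066500$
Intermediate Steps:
$\left(-33080 + \left(7736 - -10804\right)\right) \left(-12742 - 41733\right) = \left(-33080 + \left(7736 + 10804\right)\right) \left(-54475\right) = \left(-33080 + 18540\right) \left(-54475\right) = \left(-14540\right) \left(-54475\right) = 792066500$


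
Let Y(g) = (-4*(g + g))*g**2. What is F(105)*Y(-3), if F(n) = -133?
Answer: -28728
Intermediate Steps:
Y(g) = -8*g**3 (Y(g) = (-8*g)*g**2 = -8*g**3)
F(105)*Y(-3) = -(-1064)*(-3)**3 = -(-1064)*(-27) = -133*216 = -28728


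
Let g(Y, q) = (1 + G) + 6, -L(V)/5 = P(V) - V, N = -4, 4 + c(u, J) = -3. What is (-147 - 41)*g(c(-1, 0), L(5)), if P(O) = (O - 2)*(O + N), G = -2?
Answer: -940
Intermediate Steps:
c(u, J) = -7 (c(u, J) = -4 - 3 = -7)
P(O) = (-4 + O)*(-2 + O) (P(O) = (O - 2)*(O - 4) = (-2 + O)*(-4 + O) = (-4 + O)*(-2 + O))
L(V) = -40 - 5*V² + 35*V (L(V) = -5*((8 + V² - 6*V) - V) = -5*(8 + V² - 7*V) = -40 - 5*V² + 35*V)
g(Y, q) = 5 (g(Y, q) = (1 - 2) + 6 = -1 + 6 = 5)
(-147 - 41)*g(c(-1, 0), L(5)) = (-147 - 41)*5 = -188*5 = -940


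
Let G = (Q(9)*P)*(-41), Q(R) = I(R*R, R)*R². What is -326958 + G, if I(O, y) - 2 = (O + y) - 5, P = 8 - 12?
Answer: 828750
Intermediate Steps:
P = -4
I(O, y) = -3 + O + y (I(O, y) = 2 + ((O + y) - 5) = 2 + (-5 + O + y) = -3 + O + y)
Q(R) = R²*(-3 + R + R²) (Q(R) = (-3 + R*R + R)*R² = (-3 + R² + R)*R² = (-3 + R + R²)*R² = R²*(-3 + R + R²))
G = 1155708 (G = ((9²*(-3 + 9 + 9²))*(-4))*(-41) = ((81*(-3 + 9 + 81))*(-4))*(-41) = ((81*87)*(-4))*(-41) = (7047*(-4))*(-41) = -28188*(-41) = 1155708)
-326958 + G = -326958 + 1155708 = 828750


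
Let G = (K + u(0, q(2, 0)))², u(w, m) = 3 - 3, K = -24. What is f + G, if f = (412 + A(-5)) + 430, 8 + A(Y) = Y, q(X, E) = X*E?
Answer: 1405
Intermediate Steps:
q(X, E) = E*X
u(w, m) = 0
A(Y) = -8 + Y
f = 829 (f = (412 + (-8 - 5)) + 430 = (412 - 13) + 430 = 399 + 430 = 829)
G = 576 (G = (-24 + 0)² = (-24)² = 576)
f + G = 829 + 576 = 1405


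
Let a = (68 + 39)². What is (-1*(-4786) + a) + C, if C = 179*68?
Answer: 28407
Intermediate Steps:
C = 12172
a = 11449 (a = 107² = 11449)
(-1*(-4786) + a) + C = (-1*(-4786) + 11449) + 12172 = (4786 + 11449) + 12172 = 16235 + 12172 = 28407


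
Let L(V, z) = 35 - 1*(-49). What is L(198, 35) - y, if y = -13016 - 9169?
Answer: 22269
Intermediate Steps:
L(V, z) = 84 (L(V, z) = 35 + 49 = 84)
y = -22185
L(198, 35) - y = 84 - 1*(-22185) = 84 + 22185 = 22269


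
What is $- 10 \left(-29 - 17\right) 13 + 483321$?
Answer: $489301$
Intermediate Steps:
$- 10 \left(-29 - 17\right) 13 + 483321 = \left(-10\right) \left(-46\right) 13 + 483321 = 460 \cdot 13 + 483321 = 5980 + 483321 = 489301$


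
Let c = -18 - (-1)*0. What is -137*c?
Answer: 2466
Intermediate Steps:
c = -18 (c = -18 - 1*0 = -18 + 0 = -18)
-137*c = -137*(-18) = 2466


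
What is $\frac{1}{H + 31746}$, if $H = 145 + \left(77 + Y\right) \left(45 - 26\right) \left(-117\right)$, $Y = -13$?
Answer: $- \frac{1}{110381} \approx -9.0595 \cdot 10^{-6}$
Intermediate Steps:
$H = -142127$ ($H = 145 + \left(77 - 13\right) \left(45 - 26\right) \left(-117\right) = 145 + 64 \cdot 19 \left(-117\right) = 145 + 1216 \left(-117\right) = 145 - 142272 = -142127$)
$\frac{1}{H + 31746} = \frac{1}{-142127 + 31746} = \frac{1}{-110381} = - \frac{1}{110381}$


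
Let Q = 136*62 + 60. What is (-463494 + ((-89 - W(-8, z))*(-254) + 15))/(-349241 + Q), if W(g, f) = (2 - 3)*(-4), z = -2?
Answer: 48873/37861 ≈ 1.2909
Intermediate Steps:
W(g, f) = 4 (W(g, f) = -1*(-4) = 4)
Q = 8492 (Q = 8432 + 60 = 8492)
(-463494 + ((-89 - W(-8, z))*(-254) + 15))/(-349241 + Q) = (-463494 + ((-89 - 1*4)*(-254) + 15))/(-349241 + 8492) = (-463494 + ((-89 - 4)*(-254) + 15))/(-340749) = (-463494 + (-93*(-254) + 15))*(-1/340749) = (-463494 + (23622 + 15))*(-1/340749) = (-463494 + 23637)*(-1/340749) = -439857*(-1/340749) = 48873/37861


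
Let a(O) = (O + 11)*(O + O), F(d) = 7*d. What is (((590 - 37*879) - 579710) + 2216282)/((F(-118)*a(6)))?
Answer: -1604639/168504 ≈ -9.5229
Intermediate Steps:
a(O) = 2*O*(11 + O) (a(O) = (11 + O)*(2*O) = 2*O*(11 + O))
(((590 - 37*879) - 579710) + 2216282)/((F(-118)*a(6))) = (((590 - 37*879) - 579710) + 2216282)/(((7*(-118))*(2*6*(11 + 6)))) = (((590 - 32523) - 579710) + 2216282)/((-1652*6*17)) = ((-31933 - 579710) + 2216282)/((-826*204)) = (-611643 + 2216282)/(-168504) = 1604639*(-1/168504) = -1604639/168504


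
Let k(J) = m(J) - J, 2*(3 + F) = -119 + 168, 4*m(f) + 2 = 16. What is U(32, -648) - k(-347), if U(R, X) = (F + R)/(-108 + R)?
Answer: -53383/152 ≈ -351.20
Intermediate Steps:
m(f) = 7/2 (m(f) = -½ + (¼)*16 = -½ + 4 = 7/2)
F = 43/2 (F = -3 + (-119 + 168)/2 = -3 + (½)*49 = -3 + 49/2 = 43/2 ≈ 21.500)
U(R, X) = (43/2 + R)/(-108 + R)
k(J) = 7/2 - J
U(32, -648) - k(-347) = (43/2 + 32)/(-108 + 32) - (7/2 - 1*(-347)) = (107/2)/(-76) - (7/2 + 347) = -1/76*107/2 - 1*701/2 = -107/152 - 701/2 = -53383/152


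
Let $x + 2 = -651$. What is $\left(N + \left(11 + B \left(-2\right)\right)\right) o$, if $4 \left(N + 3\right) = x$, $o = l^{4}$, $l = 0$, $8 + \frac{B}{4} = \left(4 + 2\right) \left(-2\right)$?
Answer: $0$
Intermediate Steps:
$B = -80$ ($B = -32 + 4 \left(4 + 2\right) \left(-2\right) = -32 + 4 \cdot 6 \left(-2\right) = -32 + 4 \left(-12\right) = -32 - 48 = -80$)
$o = 0$ ($o = 0^{4} = 0$)
$x = -653$ ($x = -2 - 651 = -653$)
$N = - \frac{665}{4}$ ($N = -3 + \frac{1}{4} \left(-653\right) = -3 - \frac{653}{4} = - \frac{665}{4} \approx -166.25$)
$\left(N + \left(11 + B \left(-2\right)\right)\right) o = \left(- \frac{665}{4} + \left(11 - -160\right)\right) 0 = \left(- \frac{665}{4} + \left(11 + 160\right)\right) 0 = \left(- \frac{665}{4} + 171\right) 0 = \frac{19}{4} \cdot 0 = 0$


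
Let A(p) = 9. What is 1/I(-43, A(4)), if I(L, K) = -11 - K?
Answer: -1/20 ≈ -0.050000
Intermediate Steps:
1/I(-43, A(4)) = 1/(-11 - 1*9) = 1/(-11 - 9) = 1/(-20) = -1/20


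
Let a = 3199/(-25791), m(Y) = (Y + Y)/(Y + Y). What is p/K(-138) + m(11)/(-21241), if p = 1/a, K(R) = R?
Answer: 182461723/3125698114 ≈ 0.058375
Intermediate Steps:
m(Y) = 1 (m(Y) = (2*Y)/((2*Y)) = (2*Y)*(1/(2*Y)) = 1)
a = -3199/25791 (a = 3199*(-1/25791) = -3199/25791 ≈ -0.12404)
p = -25791/3199 (p = 1/(-3199/25791) = -25791/3199 ≈ -8.0622)
p/K(-138) + m(11)/(-21241) = -25791/3199/(-138) + 1/(-21241) = -25791/3199*(-1/138) + 1*(-1/21241) = 8597/147154 - 1/21241 = 182461723/3125698114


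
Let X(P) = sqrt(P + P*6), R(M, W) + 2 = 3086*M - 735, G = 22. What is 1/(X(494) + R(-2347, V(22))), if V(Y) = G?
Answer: -54463/394507043051 - sqrt(3458)/52469436725783 ≈ -1.3805e-7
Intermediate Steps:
V(Y) = 22
R(M, W) = -737 + 3086*M (R(M, W) = -2 + (3086*M - 735) = -2 + (-735 + 3086*M) = -737 + 3086*M)
X(P) = sqrt(7)*sqrt(P) (X(P) = sqrt(P + 6*P) = sqrt(7*P) = sqrt(7)*sqrt(P))
1/(X(494) + R(-2347, V(22))) = 1/(sqrt(7)*sqrt(494) + (-737 + 3086*(-2347))) = 1/(sqrt(3458) + (-737 - 7242842)) = 1/(sqrt(3458) - 7243579) = 1/(-7243579 + sqrt(3458))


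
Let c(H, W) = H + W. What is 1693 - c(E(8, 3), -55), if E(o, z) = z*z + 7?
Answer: 1732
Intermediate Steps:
E(o, z) = 7 + z² (E(o, z) = z² + 7 = 7 + z²)
1693 - c(E(8, 3), -55) = 1693 - ((7 + 3²) - 55) = 1693 - ((7 + 9) - 55) = 1693 - (16 - 55) = 1693 - 1*(-39) = 1693 + 39 = 1732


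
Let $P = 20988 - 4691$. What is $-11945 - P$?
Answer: $-28242$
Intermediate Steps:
$P = 16297$
$-11945 - P = -11945 - 16297 = -28242$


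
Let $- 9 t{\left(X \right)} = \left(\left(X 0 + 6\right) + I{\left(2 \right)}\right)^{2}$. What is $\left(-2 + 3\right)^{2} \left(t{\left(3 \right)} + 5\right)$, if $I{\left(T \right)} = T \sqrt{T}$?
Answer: $\frac{1}{9} - \frac{8 \sqrt{2}}{3} \approx -3.6601$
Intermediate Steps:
$I{\left(T \right)} = T^{\frac{3}{2}}$
$t{\left(X \right)} = - \frac{\left(6 + 2 \sqrt{2}\right)^{2}}{9}$ ($t{\left(X \right)} = - \frac{\left(\left(X 0 + 6\right) + 2^{\frac{3}{2}}\right)^{2}}{9} = - \frac{\left(\left(0 + 6\right) + 2 \sqrt{2}\right)^{2}}{9} = - \frac{\left(6 + 2 \sqrt{2}\right)^{2}}{9}$)
$\left(-2 + 3\right)^{2} \left(t{\left(3 \right)} + 5\right) = \left(-2 + 3\right)^{2} \left(\left(- \frac{44}{9} - \frac{8 \sqrt{2}}{3}\right) + 5\right) = 1^{2} \left(\frac{1}{9} - \frac{8 \sqrt{2}}{3}\right) = 1 \left(\frac{1}{9} - \frac{8 \sqrt{2}}{3}\right) = \frac{1}{9} - \frac{8 \sqrt{2}}{3}$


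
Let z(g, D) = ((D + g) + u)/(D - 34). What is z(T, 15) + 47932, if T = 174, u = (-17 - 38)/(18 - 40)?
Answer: 1821033/38 ≈ 47922.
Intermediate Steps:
u = 5/2 (u = -55/(-22) = -55*(-1/22) = 5/2 ≈ 2.5000)
z(g, D) = (5/2 + D + g)/(-34 + D) (z(g, D) = ((D + g) + 5/2)/(D - 34) = (5/2 + D + g)/(-34 + D))
z(T, 15) + 47932 = (5/2 + 15 + 174)/(-34 + 15) + 47932 = (383/2)/(-19) + 47932 = -1/19*383/2 + 47932 = -383/38 + 47932 = 1821033/38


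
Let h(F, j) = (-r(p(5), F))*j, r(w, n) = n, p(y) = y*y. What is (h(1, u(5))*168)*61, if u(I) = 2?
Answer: -20496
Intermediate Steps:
p(y) = y²
h(F, j) = -F*j (h(F, j) = (-F)*j = -F*j)
(h(1, u(5))*168)*61 = (-1*1*2*168)*61 = -2*168*61 = -336*61 = -20496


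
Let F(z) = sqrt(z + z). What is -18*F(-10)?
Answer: -36*I*sqrt(5) ≈ -80.498*I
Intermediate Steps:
F(z) = sqrt(2)*sqrt(z) (F(z) = sqrt(2*z) = sqrt(2)*sqrt(z))
-18*F(-10) = -18*sqrt(2)*sqrt(-10) = -18*sqrt(2)*I*sqrt(10) = -36*I*sqrt(5)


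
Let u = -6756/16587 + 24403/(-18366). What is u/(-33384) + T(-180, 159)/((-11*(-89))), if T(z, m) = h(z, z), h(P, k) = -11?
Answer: -1124769821495/100569963740688 ≈ -0.011184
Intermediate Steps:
T(z, m) = -11
u = -58761473/33848538 (u = -6756*1/16587 + 24403*(-1/18366) = -2252/5529 - 24403/18366 = -58761473/33848538 ≈ -1.7360)
u/(-33384) + T(-180, 159)/((-11*(-89))) = -58761473/33848538/(-33384) - 11/((-11*(-89))) = -58761473/33848538*(-1/33384) - 11/979 = 58761473/1129999592592 - 11*1/979 = 58761473/1129999592592 - 1/89 = -1124769821495/100569963740688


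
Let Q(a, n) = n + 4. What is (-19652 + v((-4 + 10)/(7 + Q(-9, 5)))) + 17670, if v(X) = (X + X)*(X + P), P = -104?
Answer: -65911/32 ≈ -2059.7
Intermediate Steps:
Q(a, n) = 4 + n
v(X) = 2*X*(-104 + X) (v(X) = (X + X)*(X - 104) = (2*X)*(-104 + X) = 2*X*(-104 + X))
(-19652 + v((-4 + 10)/(7 + Q(-9, 5)))) + 17670 = (-19652 + 2*((-4 + 10)/(7 + (4 + 5)))*(-104 + (-4 + 10)/(7 + (4 + 5)))) + 17670 = (-19652 + 2*(6/(7 + 9))*(-104 + 6/(7 + 9))) + 17670 = (-19652 + 2*(6/16)*(-104 + 6/16)) + 17670 = (-19652 + 2*(6*(1/16))*(-104 + 6*(1/16))) + 17670 = (-19652 + 2*(3/8)*(-104 + 3/8)) + 17670 = (-19652 + 2*(3/8)*(-829/8)) + 17670 = (-19652 - 2487/32) + 17670 = -631351/32 + 17670 = -65911/32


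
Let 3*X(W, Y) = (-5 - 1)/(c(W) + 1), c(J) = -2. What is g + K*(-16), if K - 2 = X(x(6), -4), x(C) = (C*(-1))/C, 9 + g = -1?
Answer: -74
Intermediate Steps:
g = -10 (g = -9 - 1 = -10)
x(C) = -1 (x(C) = (-C)/C = -1)
X(W, Y) = 2 (X(W, Y) = ((-5 - 1)/(-2 + 1))/3 = (-6/(-1))/3 = (-6*(-1))/3 = (⅓)*6 = 2)
K = 4 (K = 2 + 2 = 4)
g + K*(-16) = -10 + 4*(-16) = -10 - 64 = -74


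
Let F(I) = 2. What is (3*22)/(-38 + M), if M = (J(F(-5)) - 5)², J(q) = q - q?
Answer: -66/13 ≈ -5.0769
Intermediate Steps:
J(q) = 0
M = 25 (M = (0 - 5)² = (-5)² = 25)
(3*22)/(-38 + M) = (3*22)/(-38 + 25) = 66/(-13) = 66*(-1/13) = -66/13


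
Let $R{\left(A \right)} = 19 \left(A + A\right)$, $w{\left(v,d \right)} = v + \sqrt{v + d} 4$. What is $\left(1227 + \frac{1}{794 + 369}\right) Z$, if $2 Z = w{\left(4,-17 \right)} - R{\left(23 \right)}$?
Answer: $- \frac{620745870}{1163} + \frac{2854004 i \sqrt{13}}{1163} \approx -5.3375 \cdot 10^{5} + 8848.0 i$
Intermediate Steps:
$w{\left(v,d \right)} = v + 4 \sqrt{d + v}$ ($w{\left(v,d \right)} = v + \sqrt{d + v} 4 = v + 4 \sqrt{d + v}$)
$R{\left(A \right)} = 38 A$ ($R{\left(A \right)} = 19 \cdot 2 A = 38 A$)
$Z = -435 + 2 i \sqrt{13}$ ($Z = \frac{\left(4 + 4 \sqrt{-17 + 4}\right) - 38 \cdot 23}{2} = \frac{\left(4 + 4 \sqrt{-13}\right) - 874}{2} = \frac{\left(4 + 4 i \sqrt{13}\right) - 874}{2} = \frac{-870 + 4 i \sqrt{13}}{2} = -435 + 2 i \sqrt{13} \approx -435.0 + 7.2111 i$)
$\left(1227 + \frac{1}{794 + 369}\right) Z = \left(1227 + \frac{1}{794 + 369}\right) \left(-435 + 2 i \sqrt{13}\right) = \left(1227 + \frac{1}{1163}\right) \left(-435 + 2 i \sqrt{13}\right) = \frac{1427002 \left(-435 + 2 i \sqrt{13}\right)}{1163} = - \frac{620745870}{1163} + \frac{2854004 i \sqrt{13}}{1163}$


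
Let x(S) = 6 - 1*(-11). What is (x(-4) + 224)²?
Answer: 58081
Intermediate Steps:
x(S) = 17 (x(S) = 6 + 11 = 17)
(x(-4) + 224)² = (17 + 224)² = 241² = 58081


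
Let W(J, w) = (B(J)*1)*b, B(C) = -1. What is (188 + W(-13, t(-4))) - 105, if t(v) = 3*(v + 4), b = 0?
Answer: 83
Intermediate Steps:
t(v) = 12 + 3*v (t(v) = 3*(4 + v) = 12 + 3*v)
W(J, w) = 0 (W(J, w) = -1*1*0 = -1*0 = 0)
(188 + W(-13, t(-4))) - 105 = (188 + 0) - 105 = 188 - 105 = 83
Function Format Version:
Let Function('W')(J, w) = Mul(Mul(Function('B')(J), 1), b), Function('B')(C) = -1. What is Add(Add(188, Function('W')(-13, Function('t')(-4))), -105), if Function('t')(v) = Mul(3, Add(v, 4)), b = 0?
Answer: 83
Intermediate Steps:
Function('t')(v) = Add(12, Mul(3, v)) (Function('t')(v) = Mul(3, Add(4, v)) = Add(12, Mul(3, v)))
Function('W')(J, w) = 0 (Function('W')(J, w) = Mul(Mul(-1, 1), 0) = Mul(-1, 0) = 0)
Add(Add(188, Function('W')(-13, Function('t')(-4))), -105) = Add(Add(188, 0), -105) = Add(188, -105) = 83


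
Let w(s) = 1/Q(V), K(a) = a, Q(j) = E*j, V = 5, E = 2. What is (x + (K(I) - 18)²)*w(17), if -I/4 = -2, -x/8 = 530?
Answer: -414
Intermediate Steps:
x = -4240 (x = -8*530 = -4240)
I = 8 (I = -4*(-2) = 8)
Q(j) = 2*j
w(s) = ⅒ (w(s) = 1/(2*5) = 1/10 = ⅒)
(x + (K(I) - 18)²)*w(17) = (-4240 + (8 - 18)²)*(⅒) = (-4240 + (-10)²)*(⅒) = (-4240 + 100)*(⅒) = -4140*⅒ = -414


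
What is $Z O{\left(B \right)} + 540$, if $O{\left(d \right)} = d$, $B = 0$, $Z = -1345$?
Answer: $540$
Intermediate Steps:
$Z O{\left(B \right)} + 540 = \left(-1345\right) 0 + 540 = 0 + 540 = 540$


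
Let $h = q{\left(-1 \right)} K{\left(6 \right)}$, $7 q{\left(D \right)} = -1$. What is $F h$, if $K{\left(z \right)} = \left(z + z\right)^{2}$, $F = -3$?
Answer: $\frac{432}{7} \approx 61.714$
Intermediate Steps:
$q{\left(D \right)} = - \frac{1}{7}$ ($q{\left(D \right)} = \frac{1}{7} \left(-1\right) = - \frac{1}{7}$)
$K{\left(z \right)} = 4 z^{2}$ ($K{\left(z \right)} = \left(2 z\right)^{2} = 4 z^{2}$)
$h = - \frac{144}{7}$ ($h = - \frac{4 \cdot 6^{2}}{7} = - \frac{4 \cdot 36}{7} = \left(- \frac{1}{7}\right) 144 = - \frac{144}{7} \approx -20.571$)
$F h = \left(-3\right) \left(- \frac{144}{7}\right) = \frac{432}{7}$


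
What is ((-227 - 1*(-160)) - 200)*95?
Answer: -25365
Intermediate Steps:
((-227 - 1*(-160)) - 200)*95 = ((-227 + 160) - 200)*95 = (-67 - 200)*95 = -267*95 = -25365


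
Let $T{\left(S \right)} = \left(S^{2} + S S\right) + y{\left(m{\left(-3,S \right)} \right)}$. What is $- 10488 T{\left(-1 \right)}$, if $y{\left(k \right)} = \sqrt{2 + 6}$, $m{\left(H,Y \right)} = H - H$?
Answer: $-20976 - 20976 \sqrt{2} \approx -50641.0$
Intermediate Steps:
$m{\left(H,Y \right)} = 0$
$y{\left(k \right)} = 2 \sqrt{2}$ ($y{\left(k \right)} = \sqrt{8} = 2 \sqrt{2}$)
$T{\left(S \right)} = 2 \sqrt{2} + 2 S^{2}$ ($T{\left(S \right)} = \left(S^{2} + S S\right) + 2 \sqrt{2} = \left(S^{2} + S^{2}\right) + 2 \sqrt{2} = 2 S^{2} + 2 \sqrt{2} = 2 \sqrt{2} + 2 S^{2}$)
$- 10488 T{\left(-1 \right)} = - 10488 \left(2 \sqrt{2} + 2 \left(-1\right)^{2}\right) = - 10488 \left(2 \sqrt{2} + 2 \cdot 1\right) = - 10488 \left(2 \sqrt{2} + 2\right) = - 10488 \left(2 + 2 \sqrt{2}\right) = -20976 - 20976 \sqrt{2}$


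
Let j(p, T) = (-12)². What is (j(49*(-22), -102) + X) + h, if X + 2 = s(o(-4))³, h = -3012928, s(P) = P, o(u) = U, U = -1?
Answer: -3012787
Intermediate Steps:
o(u) = -1
X = -3 (X = -2 + (-1)³ = -2 - 1 = -3)
j(p, T) = 144
(j(49*(-22), -102) + X) + h = (144 - 3) - 3012928 = 141 - 3012928 = -3012787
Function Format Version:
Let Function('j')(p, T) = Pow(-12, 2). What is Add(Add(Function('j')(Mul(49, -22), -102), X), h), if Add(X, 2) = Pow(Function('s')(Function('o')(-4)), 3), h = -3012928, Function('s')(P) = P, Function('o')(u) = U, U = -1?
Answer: -3012787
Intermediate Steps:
Function('o')(u) = -1
X = -3 (X = Add(-2, Pow(-1, 3)) = Add(-2, -1) = -3)
Function('j')(p, T) = 144
Add(Add(Function('j')(Mul(49, -22), -102), X), h) = Add(Add(144, -3), -3012928) = Add(141, -3012928) = -3012787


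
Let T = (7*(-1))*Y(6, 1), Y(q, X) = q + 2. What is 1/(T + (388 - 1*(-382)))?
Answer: 1/714 ≈ 0.0014006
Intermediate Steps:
Y(q, X) = 2 + q
T = -56 (T = (7*(-1))*(2 + 6) = -7*8 = -56)
1/(T + (388 - 1*(-382))) = 1/(-56 + (388 - 1*(-382))) = 1/(-56 + (388 + 382)) = 1/(-56 + 770) = 1/714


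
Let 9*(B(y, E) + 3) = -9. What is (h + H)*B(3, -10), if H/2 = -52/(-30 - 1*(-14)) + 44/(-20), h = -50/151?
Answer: -5342/755 ≈ -7.0755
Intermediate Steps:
B(y, E) = -4 (B(y, E) = -3 + (⅑)*(-9) = -3 - 1 = -4)
h = -50/151 (h = -50*1/151 = -50/151 ≈ -0.33113)
H = 21/10 (H = 2*(-52/(-30 - 1*(-14)) + 44/(-20)) = 2*(-52/(-30 + 14) + 44*(-1/20)) = 2*(-52/(-16) - 11/5) = 2*(-52*(-1/16) - 11/5) = 2*(13/4 - 11/5) = 2*(21/20) = 21/10 ≈ 2.1000)
(h + H)*B(3, -10) = (-50/151 + 21/10)*(-4) = (2671/1510)*(-4) = -5342/755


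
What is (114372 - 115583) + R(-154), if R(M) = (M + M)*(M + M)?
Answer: 93653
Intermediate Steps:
R(M) = 4*M² (R(M) = (2*M)*(2*M) = 4*M²)
(114372 - 115583) + R(-154) = (114372 - 115583) + 4*(-154)² = -1211 + 4*23716 = -1211 + 94864 = 93653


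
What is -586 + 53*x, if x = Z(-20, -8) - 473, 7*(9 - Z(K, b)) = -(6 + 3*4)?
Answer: -175292/7 ≈ -25042.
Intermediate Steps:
Z(K, b) = 81/7 (Z(K, b) = 9 - (-1)*(6 + 3*4)/7 = 9 - (-1)*(6 + 12)/7 = 9 - (-1)*18/7 = 9 - ⅐*(-18) = 9 + 18/7 = 81/7)
x = -3230/7 (x = 81/7 - 473 = -3230/7 ≈ -461.43)
-586 + 53*x = -586 + 53*(-3230/7) = -586 - 171190/7 = -175292/7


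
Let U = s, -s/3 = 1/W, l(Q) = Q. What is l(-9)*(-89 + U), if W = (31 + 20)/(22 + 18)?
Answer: 13977/17 ≈ 822.18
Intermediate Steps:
W = 51/40 ≈ 1.2750
s = -40/17 (s = -3/51/40 = -3*40/51 = -40/17 ≈ -2.3529)
U = -40/17 ≈ -2.3529
l(-9)*(-89 + U) = -9*(-89 - 40/17) = -9*(-1553/17) = 13977/17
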